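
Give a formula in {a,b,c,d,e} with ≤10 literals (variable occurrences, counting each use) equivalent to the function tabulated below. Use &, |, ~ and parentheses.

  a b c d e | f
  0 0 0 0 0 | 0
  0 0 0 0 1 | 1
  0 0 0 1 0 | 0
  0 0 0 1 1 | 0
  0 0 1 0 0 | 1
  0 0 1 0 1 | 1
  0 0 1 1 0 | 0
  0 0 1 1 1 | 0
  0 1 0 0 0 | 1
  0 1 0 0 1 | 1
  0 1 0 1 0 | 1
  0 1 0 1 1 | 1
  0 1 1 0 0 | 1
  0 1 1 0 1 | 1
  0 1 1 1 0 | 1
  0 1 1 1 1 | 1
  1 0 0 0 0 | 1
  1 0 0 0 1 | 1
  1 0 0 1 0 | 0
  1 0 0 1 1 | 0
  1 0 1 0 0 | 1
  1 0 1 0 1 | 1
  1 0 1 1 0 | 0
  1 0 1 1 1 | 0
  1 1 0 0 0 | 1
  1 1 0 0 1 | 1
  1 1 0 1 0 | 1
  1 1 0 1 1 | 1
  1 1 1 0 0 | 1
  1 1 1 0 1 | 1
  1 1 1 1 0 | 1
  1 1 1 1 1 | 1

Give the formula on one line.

((((d | a) | b) | (c | (e | (c & a)))) & (b | ~d))

  (d | a) = 00110011001100111111111111111111
  ((d | a) | b) = 00110011111111111111111111111111
  (c & a) = 00000000000000000000111100001111
  (e | (c & a)) = 01010101010101010101111101011111
  (c | (e | (c & a))) = 01011111010111110101111101011111
  (((d | a) | b) | (c | (e | (c & a)))) = 01111111111111111111111111111111
  ~d = 11001100110011001100110011001100
  (b | ~d) = 11001100111111111100110011111111
  ((((d | a) | b) | (c | (e | (c & a)))) & (b | ~d)) = 01001100111111111100110011111111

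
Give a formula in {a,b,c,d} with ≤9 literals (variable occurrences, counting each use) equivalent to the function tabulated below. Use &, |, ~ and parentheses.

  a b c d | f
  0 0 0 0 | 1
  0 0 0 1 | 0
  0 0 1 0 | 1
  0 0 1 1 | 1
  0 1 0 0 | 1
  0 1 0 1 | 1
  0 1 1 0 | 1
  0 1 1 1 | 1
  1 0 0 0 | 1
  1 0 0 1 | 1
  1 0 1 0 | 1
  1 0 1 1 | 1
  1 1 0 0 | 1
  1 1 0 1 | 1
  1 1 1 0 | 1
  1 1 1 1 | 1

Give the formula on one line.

  (b | a) = 0000111111111111
  (a | c) = 0011001111111111
  ((b | a) | (a | c)) = 0011111111111111
  ~d = 1010101010101010
  ~b = 1111000011110000
  (a | ~b) = 1111000011111111
  (~d & (a | ~b)) = 1010000010101010
  (a | (~d & (a | ~b))) = 1010000011111111
  (((b | a) | (a | c)) | (a | (~d & (a | ~b)))) = 1011111111111111

(((b | a) | (a | c)) | (a | (~d & (a | ~b))))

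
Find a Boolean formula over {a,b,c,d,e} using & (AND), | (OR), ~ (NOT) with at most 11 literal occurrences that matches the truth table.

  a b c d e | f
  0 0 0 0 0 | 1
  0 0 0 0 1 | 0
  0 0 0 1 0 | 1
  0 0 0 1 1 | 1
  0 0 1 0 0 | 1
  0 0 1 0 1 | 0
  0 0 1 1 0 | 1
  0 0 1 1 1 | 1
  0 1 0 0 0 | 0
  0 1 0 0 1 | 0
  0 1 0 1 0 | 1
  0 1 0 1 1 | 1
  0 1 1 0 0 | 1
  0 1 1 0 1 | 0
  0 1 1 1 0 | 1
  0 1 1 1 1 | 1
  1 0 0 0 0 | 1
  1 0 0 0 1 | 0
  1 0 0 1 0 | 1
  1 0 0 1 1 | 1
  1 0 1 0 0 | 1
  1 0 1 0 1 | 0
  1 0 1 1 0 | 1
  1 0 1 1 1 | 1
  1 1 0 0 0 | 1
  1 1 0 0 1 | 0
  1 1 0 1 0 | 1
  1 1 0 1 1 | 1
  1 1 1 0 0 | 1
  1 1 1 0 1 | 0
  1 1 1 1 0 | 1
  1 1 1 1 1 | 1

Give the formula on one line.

(((e & d) | ~e) & (((a & ~d) | e) | ((~b | d) | c)))

  (e & d) = 00010001000100010001000100010001
  ~e = 10101010101010101010101010101010
  ((e & d) | ~e) = 10111011101110111011101110111011
  ~d = 11001100110011001100110011001100
  (a & ~d) = 00000000000000001100110011001100
  ((a & ~d) | e) = 01010101010101011101110111011101
  ~b = 11111111000000001111111100000000
  (~b | d) = 11111111001100111111111100110011
  ((~b | d) | c) = 11111111001111111111111100111111
  (((a & ~d) | e) | ((~b | d) | c)) = 11111111011111111111111111111111
  (((e & d) | ~e) & (((a & ~d) | e) | ((~b | d) | c))) = 10111011001110111011101110111011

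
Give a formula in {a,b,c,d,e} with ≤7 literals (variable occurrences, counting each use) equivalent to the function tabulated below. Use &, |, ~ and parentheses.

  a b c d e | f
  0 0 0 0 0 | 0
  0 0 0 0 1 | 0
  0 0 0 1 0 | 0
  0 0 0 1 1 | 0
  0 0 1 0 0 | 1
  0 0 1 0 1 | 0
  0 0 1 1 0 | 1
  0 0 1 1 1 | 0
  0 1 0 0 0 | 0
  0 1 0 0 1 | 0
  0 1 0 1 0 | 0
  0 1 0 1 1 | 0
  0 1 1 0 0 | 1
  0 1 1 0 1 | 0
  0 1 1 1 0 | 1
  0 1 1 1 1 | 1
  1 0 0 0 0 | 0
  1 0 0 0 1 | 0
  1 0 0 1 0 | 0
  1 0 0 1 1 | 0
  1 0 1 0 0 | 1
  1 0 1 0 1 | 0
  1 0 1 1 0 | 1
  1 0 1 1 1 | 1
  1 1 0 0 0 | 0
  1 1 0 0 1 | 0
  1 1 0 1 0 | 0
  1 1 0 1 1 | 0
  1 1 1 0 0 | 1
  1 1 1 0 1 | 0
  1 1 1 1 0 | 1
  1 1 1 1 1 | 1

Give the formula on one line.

(((d | ~e) & ((b | ~e) | a)) & c)

  ~e = 10101010101010101010101010101010
  (d | ~e) = 10111011101110111011101110111011
  (b | ~e) = 10101010111111111010101011111111
  ((b | ~e) | a) = 10101010111111111111111111111111
  ((d | ~e) & ((b | ~e) | a)) = 10101010101110111011101110111011
  (((d | ~e) & ((b | ~e) | a)) & c) = 00001010000010110000101100001011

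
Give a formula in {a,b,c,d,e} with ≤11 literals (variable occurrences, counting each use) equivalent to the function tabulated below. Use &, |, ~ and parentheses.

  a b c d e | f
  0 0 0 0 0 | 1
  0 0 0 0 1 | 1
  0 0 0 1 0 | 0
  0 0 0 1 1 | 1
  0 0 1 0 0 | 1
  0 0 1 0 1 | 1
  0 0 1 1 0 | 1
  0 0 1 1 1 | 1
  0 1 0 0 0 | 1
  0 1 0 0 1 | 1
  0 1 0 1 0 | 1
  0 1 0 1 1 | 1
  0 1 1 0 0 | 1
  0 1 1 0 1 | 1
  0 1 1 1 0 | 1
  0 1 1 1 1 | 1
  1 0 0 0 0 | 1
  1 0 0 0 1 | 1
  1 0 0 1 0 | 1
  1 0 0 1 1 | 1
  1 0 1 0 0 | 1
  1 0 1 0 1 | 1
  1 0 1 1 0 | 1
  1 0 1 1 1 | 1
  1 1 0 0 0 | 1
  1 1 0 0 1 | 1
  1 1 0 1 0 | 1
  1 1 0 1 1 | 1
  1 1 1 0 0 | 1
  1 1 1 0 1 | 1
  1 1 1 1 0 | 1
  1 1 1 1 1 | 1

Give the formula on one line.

  (e & d) = 00010001000100010001000100010001
  (c | (e & d)) = 00011111000111110001111100011111
  ((c | (e & d)) & e) = 00010101000101010001010100010101
  ~c = 11110000111100001111000011110000
  (~c & b) = 00000000111100000000000011110000
  ~d = 11001100110011001100110011001100
  ((~c & b) | ~d) = 11001100111111001100110011111100
  (((c | (e & d)) & e) | ((~c & b) | ~d)) = 11011101111111011101110111111101
  (c | (((c | (e & d)) & e) | ((~c & b) | ~d))) = 11011111111111111101111111111111
  ((c | (((c | (e & d)) & e) | ((~c & b) | ~d))) | a) = 11011111111111111111111111111111

((c | (((c | (e & d)) & e) | ((~c & b) | ~d))) | a)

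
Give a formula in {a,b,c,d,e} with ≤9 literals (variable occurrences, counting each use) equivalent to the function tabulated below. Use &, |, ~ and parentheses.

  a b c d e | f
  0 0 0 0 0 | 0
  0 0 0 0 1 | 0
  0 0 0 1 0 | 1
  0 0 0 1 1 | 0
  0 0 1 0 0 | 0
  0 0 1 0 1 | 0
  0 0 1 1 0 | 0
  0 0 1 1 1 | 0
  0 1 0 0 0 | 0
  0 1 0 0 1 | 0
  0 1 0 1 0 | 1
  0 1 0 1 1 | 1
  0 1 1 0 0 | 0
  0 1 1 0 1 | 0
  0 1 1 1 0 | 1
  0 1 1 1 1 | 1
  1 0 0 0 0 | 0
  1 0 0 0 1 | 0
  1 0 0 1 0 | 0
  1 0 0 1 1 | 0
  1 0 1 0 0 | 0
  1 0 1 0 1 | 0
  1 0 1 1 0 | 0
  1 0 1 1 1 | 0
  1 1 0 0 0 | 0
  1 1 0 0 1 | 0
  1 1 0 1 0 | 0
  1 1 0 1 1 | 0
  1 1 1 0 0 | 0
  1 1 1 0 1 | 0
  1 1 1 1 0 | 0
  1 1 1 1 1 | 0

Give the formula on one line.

((b | ~c) & ((~a & d) & (~e | b)))

  ~c = 11110000111100001111000011110000
  (b | ~c) = 11110000111111111111000011111111
  ~a = 11111111111111110000000000000000
  (~a & d) = 00110011001100110000000000000000
  ~e = 10101010101010101010101010101010
  (~e | b) = 10101010111111111010101011111111
  ((~a & d) & (~e | b)) = 00100010001100110000000000000000
  ((b | ~c) & ((~a & d) & (~e | b))) = 00100000001100110000000000000000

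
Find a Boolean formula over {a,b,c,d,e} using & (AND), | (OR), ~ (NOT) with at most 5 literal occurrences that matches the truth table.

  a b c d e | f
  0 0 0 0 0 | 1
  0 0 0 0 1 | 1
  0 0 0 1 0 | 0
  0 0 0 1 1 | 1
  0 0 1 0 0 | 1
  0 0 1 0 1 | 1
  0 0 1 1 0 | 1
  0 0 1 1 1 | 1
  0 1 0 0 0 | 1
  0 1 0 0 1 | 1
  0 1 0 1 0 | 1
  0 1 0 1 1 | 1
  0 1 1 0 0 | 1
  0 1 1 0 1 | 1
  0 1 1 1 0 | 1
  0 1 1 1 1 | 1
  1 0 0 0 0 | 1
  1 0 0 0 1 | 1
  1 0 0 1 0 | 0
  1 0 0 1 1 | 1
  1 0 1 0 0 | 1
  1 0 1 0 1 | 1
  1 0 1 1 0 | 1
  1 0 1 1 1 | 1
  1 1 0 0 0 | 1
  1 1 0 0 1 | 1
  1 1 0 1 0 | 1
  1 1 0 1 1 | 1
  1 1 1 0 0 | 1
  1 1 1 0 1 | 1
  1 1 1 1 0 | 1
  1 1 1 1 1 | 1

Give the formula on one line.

  ~d = 11001100110011001100110011001100
  (b | ~d) = 11001100111111111100110011111111
  ((b | ~d) | e) = 11011101111111111101110111111111
  (c | ((b | ~d) | e)) = 11011111111111111101111111111111

(c | ((b | ~d) | e))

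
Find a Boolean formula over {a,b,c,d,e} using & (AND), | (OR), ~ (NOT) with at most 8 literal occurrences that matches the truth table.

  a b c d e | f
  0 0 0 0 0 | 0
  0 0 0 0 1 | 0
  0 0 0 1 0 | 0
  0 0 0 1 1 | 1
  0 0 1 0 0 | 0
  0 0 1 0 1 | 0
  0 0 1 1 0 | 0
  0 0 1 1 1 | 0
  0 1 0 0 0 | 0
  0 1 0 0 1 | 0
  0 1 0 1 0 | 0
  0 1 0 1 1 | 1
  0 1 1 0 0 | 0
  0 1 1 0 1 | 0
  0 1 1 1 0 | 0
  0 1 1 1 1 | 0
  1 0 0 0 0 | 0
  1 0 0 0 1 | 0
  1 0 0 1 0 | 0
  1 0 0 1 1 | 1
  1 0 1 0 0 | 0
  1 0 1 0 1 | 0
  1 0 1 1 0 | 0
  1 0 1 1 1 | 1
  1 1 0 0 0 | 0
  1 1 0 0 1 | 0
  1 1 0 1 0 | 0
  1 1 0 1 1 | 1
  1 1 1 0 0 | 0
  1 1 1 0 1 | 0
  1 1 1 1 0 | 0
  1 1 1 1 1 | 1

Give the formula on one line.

(((~c | a) & ((e & ~c) | c)) & (e & d))

  ~c = 11110000111100001111000011110000
  (~c | a) = 11110000111100001111111111111111
  (e & ~c) = 01010000010100000101000001010000
  ((e & ~c) | c) = 01011111010111110101111101011111
  ((~c | a) & ((e & ~c) | c)) = 01010000010100000101111101011111
  (e & d) = 00010001000100010001000100010001
  (((~c | a) & ((e & ~c) | c)) & (e & d)) = 00010000000100000001000100010001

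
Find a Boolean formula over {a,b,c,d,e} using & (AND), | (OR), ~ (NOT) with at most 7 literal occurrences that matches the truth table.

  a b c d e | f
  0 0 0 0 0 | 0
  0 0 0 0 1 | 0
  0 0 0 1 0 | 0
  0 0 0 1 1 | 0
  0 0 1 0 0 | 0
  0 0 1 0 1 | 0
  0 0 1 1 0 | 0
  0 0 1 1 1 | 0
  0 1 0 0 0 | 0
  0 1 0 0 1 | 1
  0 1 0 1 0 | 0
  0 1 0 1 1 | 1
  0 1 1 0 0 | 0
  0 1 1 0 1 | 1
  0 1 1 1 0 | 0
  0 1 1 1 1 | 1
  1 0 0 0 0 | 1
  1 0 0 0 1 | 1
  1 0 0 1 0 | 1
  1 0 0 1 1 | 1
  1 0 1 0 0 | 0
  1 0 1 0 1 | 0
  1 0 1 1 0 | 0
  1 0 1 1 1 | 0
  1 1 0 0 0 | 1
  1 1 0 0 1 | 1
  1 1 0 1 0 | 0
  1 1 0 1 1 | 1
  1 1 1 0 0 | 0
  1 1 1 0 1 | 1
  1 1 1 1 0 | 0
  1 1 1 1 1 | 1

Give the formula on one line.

  (e & b) = 00000000010101010000000001010101
  ~d = 11001100110011001100110011001100
  ~b = 11111111000000001111111100000000
  (~d | ~b) = 11111111110011001111111111001100
  ~c = 11110000111100001111000011110000
  ((~d | ~b) & ~c) = 11110000110000001111000011000000
  (((~d | ~b) & ~c) & a) = 00000000000000001111000011000000
  ((e & b) | (((~d | ~b) & ~c) & a)) = 00000000010101011111000011010101

((e & b) | (((~d | ~b) & ~c) & a))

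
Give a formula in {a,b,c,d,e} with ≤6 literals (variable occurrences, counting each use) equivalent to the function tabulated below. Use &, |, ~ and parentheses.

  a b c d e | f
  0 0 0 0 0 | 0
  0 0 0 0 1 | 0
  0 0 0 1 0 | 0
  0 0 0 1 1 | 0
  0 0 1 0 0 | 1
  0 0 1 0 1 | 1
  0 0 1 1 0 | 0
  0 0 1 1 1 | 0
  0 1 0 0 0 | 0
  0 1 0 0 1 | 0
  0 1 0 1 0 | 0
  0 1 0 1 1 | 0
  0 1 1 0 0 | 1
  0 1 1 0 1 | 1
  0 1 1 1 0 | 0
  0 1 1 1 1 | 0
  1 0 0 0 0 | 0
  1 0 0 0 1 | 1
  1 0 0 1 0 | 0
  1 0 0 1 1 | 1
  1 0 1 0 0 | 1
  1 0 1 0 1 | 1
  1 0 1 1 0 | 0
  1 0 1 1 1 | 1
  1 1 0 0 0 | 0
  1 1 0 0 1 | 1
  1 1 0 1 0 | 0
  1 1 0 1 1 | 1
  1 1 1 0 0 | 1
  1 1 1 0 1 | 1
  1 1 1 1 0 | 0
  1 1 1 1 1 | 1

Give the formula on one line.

((e & a) | (c & ~d))

  (e & a) = 00000000000000000101010101010101
  ~d = 11001100110011001100110011001100
  (c & ~d) = 00001100000011000000110000001100
  ((e & a) | (c & ~d)) = 00001100000011000101110101011101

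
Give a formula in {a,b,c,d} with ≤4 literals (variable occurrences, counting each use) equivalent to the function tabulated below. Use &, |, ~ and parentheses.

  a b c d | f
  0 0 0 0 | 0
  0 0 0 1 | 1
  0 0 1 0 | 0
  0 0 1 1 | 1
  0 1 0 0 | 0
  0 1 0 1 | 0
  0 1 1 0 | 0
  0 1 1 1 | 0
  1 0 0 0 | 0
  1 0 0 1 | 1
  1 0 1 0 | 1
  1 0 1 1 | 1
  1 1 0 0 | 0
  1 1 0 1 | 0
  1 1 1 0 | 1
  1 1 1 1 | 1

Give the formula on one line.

((~b & d) | (c & a))

  ~b = 1111000011110000
  (~b & d) = 0101000001010000
  (c & a) = 0000000000110011
  ((~b & d) | (c & a)) = 0101000001110011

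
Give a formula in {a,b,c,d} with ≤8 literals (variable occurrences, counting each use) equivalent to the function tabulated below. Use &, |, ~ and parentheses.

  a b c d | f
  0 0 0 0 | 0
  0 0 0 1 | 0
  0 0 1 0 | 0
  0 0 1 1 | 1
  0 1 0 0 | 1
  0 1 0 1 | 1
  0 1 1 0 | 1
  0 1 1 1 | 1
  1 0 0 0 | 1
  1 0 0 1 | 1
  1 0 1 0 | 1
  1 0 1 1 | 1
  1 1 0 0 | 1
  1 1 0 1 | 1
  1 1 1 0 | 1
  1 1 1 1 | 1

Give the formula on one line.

(b | (((~b | d) & a) | ((~c | d) & c)))

  ~b = 1111000011110000
  (~b | d) = 1111010111110101
  ((~b | d) & a) = 0000000011110101
  ~c = 1100110011001100
  (~c | d) = 1101110111011101
  ((~c | d) & c) = 0001000100010001
  (((~b | d) & a) | ((~c | d) & c)) = 0001000111110101
  (b | (((~b | d) & a) | ((~c | d) & c))) = 0001111111111111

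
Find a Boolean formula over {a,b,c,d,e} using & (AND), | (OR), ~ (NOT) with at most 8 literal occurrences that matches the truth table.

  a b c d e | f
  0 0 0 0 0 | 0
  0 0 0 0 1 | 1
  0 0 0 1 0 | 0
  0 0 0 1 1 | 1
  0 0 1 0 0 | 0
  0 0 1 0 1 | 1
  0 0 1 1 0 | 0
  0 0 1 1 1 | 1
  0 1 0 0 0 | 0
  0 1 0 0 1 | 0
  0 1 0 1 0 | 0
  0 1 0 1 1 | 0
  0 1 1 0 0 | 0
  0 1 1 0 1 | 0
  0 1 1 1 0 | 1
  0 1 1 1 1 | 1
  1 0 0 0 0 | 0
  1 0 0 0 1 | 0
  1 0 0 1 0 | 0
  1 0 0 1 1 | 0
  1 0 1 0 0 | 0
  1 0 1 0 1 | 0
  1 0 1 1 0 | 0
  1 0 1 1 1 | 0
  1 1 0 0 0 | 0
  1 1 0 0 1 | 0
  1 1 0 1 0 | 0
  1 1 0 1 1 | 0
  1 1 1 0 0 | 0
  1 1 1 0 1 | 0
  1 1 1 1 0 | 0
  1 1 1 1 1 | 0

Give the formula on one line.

  ~a = 11111111111111110000000000000000
  (b & d) = 00000000001100110000000000110011
  (c & (b & d)) = 00000000000000110000000000000011
  ~b = 11111111000000001111111100000000
  (e & ~b) = 01010101000000000101010100000000
  ((c & (b & d)) | (e & ~b)) = 01010101000000110101010100000011
  (~a & ((c & (b & d)) | (e & ~b))) = 01010101000000110000000000000000

(~a & ((c & (b & d)) | (e & ~b)))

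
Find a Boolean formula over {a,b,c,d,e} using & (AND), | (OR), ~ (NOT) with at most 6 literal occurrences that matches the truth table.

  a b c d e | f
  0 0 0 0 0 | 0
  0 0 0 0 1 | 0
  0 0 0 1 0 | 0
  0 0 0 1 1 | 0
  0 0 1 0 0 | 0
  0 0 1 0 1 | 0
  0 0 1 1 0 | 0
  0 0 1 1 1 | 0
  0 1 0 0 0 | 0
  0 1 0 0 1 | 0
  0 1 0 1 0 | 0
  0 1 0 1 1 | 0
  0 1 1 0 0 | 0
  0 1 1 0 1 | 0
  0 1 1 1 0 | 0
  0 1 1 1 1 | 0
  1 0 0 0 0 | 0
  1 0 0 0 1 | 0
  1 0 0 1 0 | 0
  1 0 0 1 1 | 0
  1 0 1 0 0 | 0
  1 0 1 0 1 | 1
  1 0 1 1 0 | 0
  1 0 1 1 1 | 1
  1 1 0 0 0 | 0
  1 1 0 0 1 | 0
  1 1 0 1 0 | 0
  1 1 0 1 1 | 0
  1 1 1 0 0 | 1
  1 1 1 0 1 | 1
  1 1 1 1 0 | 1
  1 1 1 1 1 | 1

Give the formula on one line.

(((e | b) & c) & a)

  (e | b) = 01010101111111110101010111111111
  ((e | b) & c) = 00000101000011110000010100001111
  (((e | b) & c) & a) = 00000000000000000000010100001111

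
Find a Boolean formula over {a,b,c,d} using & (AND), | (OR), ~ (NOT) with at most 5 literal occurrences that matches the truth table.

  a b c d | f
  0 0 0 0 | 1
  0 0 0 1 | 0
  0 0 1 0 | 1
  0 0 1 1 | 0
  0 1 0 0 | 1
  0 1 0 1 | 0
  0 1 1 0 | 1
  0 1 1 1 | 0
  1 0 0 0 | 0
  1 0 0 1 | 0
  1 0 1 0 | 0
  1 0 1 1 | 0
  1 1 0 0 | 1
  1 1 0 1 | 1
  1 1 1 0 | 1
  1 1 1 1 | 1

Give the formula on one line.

((~a | b) & (a | ~d))

  ~a = 1111111100000000
  (~a | b) = 1111111100001111
  ~d = 1010101010101010
  (a | ~d) = 1010101011111111
  ((~a | b) & (a | ~d)) = 1010101000001111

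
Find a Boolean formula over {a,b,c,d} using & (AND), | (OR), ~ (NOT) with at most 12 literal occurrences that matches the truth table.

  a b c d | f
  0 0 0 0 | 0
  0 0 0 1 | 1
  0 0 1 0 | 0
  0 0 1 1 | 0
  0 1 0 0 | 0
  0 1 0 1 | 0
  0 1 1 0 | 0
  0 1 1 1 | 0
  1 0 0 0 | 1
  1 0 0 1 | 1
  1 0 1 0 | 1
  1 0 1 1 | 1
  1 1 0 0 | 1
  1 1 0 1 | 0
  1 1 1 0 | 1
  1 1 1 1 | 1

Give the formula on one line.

((c | (~d | ~b)) & (a | (d & ((a & ~d) | (~a & ~c)))))

  ~d = 1010101010101010
  ~b = 1111000011110000
  (~d | ~b) = 1111101011111010
  (c | (~d | ~b)) = 1111101111111011
  (a & ~d) = 0000000010101010
  ~a = 1111111100000000
  ~c = 1100110011001100
  (~a & ~c) = 1100110000000000
  ((a & ~d) | (~a & ~c)) = 1100110010101010
  (d & ((a & ~d) | (~a & ~c))) = 0100010000000000
  (a | (d & ((a & ~d) | (~a & ~c)))) = 0100010011111111
  ((c | (~d | ~b)) & (a | (d & ((a & ~d) | (~a & ~c))))) = 0100000011111011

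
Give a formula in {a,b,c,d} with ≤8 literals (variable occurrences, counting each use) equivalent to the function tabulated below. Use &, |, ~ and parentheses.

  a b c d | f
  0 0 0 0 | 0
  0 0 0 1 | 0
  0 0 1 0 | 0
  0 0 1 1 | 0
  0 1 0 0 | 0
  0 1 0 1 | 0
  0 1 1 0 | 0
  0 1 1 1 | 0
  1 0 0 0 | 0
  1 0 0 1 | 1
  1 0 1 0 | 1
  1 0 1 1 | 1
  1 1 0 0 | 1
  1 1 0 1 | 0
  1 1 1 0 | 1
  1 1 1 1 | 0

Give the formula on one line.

  (c | b) = 0011111100111111
  ((c | b) | d) = 0111111101111111
  (a & ((c | b) | d)) = 0000000001111111
  ~a = 1111111100000000
  ~b = 1111000011110000
  ~d = 1010101010101010
  (~b | ~d) = 1111101011111010
  (~a | (~b | ~d)) = 1111111111111010
  ((a & ((c | b) | d)) & (~a | (~b | ~d))) = 0000000001111010

((a & ((c | b) | d)) & (~a | (~b | ~d)))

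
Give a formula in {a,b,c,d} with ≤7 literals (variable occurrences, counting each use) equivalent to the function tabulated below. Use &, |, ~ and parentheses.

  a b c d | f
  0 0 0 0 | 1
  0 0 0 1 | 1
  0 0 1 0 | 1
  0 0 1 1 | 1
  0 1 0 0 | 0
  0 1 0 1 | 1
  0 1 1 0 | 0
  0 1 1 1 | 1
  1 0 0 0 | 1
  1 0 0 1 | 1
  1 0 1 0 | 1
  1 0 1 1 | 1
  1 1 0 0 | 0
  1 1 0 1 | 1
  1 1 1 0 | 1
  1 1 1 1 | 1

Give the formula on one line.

  (b & d) = 0000010100000101
  ~b = 1111000011110000
  ((b & d) | ~b) = 1111010111110101
  (a & b) = 0000000000001111
  (a & c) = 0000000000110011
  ((a & b) & (a & c)) = 0000000000000011
  (((b & d) | ~b) | ((a & b) & (a & c))) = 1111010111110111

(((b & d) | ~b) | ((a & b) & (a & c)))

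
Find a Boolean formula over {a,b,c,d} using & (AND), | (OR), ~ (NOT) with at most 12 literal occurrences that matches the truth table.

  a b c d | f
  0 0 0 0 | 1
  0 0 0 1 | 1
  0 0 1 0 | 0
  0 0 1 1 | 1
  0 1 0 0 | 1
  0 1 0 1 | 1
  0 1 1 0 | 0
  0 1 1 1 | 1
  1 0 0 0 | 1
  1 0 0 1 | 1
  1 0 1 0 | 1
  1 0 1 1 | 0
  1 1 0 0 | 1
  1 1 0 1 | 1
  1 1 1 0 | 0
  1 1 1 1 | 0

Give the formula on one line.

  ~a = 1111111100000000
  (d & ~a) = 0101010100000000
  (b | c) = 0011111100111111
  ~d = 1010101010101010
  ((b | c) & ~d) = 0010101000101010
  ~b = 1111000011110000
  (b | a) = 0000111111111111
  (~b & (b | a)) = 0000000011110000
  (((b | c) & ~d) & (~b & (b | a))) = 0000000000100000
  ((d & ~a) | (((b | c) & ~d) & (~b & (b | a)))) = 0101010100100000
  ~c = 1100110011001100
  (((d & ~a) | (((b | c) & ~d) & (~b & (b | a)))) | ~c) = 1101110111101100

(((d & ~a) | (((b | c) & ~d) & (~b & (b | a)))) | ~c)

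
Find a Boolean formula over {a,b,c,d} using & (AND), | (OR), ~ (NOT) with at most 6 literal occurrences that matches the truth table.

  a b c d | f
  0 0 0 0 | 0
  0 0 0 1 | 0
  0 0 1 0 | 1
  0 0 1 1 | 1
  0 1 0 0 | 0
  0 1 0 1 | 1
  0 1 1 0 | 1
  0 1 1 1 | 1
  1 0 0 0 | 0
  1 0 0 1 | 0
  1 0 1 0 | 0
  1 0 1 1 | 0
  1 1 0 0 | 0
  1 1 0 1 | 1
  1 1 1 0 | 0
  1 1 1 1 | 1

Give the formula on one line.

((c & ~a) | (b & d))

  ~a = 1111111100000000
  (c & ~a) = 0011001100000000
  (b & d) = 0000010100000101
  ((c & ~a) | (b & d)) = 0011011100000101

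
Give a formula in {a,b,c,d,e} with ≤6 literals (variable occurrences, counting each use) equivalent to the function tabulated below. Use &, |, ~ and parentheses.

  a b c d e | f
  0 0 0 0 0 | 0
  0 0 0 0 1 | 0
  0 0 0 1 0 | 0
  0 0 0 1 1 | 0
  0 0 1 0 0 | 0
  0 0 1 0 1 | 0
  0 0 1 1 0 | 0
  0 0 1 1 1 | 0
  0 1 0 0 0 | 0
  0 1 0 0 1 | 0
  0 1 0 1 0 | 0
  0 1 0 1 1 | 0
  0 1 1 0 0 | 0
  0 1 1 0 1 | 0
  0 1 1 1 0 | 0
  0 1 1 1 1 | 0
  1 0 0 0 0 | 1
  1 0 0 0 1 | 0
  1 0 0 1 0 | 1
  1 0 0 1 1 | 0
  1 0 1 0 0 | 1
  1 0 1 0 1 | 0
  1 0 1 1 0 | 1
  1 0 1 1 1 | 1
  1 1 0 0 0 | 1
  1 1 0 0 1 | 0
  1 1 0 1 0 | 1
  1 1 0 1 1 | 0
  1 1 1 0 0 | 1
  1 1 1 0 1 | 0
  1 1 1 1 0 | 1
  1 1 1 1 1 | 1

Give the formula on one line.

  ~e = 10101010101010101010101010101010
  (~e & a) = 00000000000000001010101010101010
  (d & a) = 00000000000000000011001100110011
  (c & (d & a)) = 00000000000000000000001100000011
  ((~e & a) | (c & (d & a))) = 00000000000000001010101110101011

((~e & a) | (c & (d & a)))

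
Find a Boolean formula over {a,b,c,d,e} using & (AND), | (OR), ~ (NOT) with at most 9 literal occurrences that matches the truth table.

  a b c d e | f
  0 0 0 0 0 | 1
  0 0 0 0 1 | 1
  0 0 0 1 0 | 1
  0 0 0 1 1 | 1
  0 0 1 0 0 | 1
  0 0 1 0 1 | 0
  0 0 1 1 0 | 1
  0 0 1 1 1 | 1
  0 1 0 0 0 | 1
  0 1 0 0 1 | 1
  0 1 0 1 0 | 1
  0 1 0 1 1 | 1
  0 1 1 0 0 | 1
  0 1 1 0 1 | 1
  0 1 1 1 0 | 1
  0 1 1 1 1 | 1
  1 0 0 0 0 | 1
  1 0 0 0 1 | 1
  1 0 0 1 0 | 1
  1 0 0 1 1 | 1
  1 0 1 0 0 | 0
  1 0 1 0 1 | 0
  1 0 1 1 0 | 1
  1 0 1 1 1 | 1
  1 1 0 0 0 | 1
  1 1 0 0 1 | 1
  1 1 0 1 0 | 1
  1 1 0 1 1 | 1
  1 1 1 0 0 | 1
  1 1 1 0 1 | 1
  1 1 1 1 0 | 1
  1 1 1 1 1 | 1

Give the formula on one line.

  ~a = 11111111111111110000000000000000
  ~e = 10101010101010101010101010101010
  (b | ~e) = 10101010111111111010101011111111
  (~a & (b | ~e)) = 10101010111111110000000000000000
  (d | b) = 00110011111111110011001111111111
  ((~a & (b | ~e)) | (d | b)) = 10111011111111110011001111111111
  ~c = 11110000111100001111000011110000
  (((~a & (b | ~e)) | (d | b)) | ~c) = 11111011111111111111001111111111

(((~a & (b | ~e)) | (d | b)) | ~c)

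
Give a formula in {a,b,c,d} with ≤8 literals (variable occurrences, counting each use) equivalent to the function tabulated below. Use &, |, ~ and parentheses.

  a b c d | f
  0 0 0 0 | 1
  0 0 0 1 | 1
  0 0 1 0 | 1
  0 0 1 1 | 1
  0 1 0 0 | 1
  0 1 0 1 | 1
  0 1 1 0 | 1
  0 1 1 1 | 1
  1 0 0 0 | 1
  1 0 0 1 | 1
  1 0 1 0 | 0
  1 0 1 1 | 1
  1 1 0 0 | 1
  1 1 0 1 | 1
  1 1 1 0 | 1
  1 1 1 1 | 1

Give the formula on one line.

(~a | (b | (d | (~c & ~b))))

  ~a = 1111111100000000
  ~c = 1100110011001100
  ~b = 1111000011110000
  (~c & ~b) = 1100000011000000
  (d | (~c & ~b)) = 1101010111010101
  (b | (d | (~c & ~b))) = 1101111111011111
  (~a | (b | (d | (~c & ~b)))) = 1111111111011111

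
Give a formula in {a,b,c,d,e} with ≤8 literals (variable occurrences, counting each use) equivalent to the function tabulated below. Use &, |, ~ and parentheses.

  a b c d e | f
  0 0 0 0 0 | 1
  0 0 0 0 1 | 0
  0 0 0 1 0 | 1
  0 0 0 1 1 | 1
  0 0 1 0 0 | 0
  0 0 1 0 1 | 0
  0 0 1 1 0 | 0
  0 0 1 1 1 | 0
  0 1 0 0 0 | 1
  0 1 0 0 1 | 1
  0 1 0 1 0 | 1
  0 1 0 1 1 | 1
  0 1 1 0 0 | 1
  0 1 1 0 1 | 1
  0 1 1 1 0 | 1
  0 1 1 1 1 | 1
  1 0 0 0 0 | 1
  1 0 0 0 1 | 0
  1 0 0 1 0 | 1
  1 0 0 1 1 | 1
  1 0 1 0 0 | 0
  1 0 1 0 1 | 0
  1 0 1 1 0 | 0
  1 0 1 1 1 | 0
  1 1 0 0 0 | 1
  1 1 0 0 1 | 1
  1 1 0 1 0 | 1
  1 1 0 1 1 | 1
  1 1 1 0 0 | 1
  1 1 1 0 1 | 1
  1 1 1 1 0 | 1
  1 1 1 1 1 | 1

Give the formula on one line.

(b | (~c & (d | (~d & ~e))))

  ~c = 11110000111100001111000011110000
  ~d = 11001100110011001100110011001100
  ~e = 10101010101010101010101010101010
  (~d & ~e) = 10001000100010001000100010001000
  (d | (~d & ~e)) = 10111011101110111011101110111011
  (~c & (d | (~d & ~e))) = 10110000101100001011000010110000
  (b | (~c & (d | (~d & ~e)))) = 10110000111111111011000011111111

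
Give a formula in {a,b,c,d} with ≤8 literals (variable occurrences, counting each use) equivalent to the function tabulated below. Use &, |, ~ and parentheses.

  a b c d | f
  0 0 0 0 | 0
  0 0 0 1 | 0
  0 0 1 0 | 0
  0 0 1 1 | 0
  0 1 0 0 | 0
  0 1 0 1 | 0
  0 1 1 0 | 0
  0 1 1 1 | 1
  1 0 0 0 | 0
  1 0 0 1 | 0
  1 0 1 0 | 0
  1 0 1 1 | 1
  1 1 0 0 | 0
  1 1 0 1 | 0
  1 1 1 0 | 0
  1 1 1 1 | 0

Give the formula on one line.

  (b | a) = 0000111111111111
  ~b = 1111000011110000
  ~a = 1111111100000000
  (~b | ~a) = 1111111111110000
  (c & (~b | ~a)) = 0011001100110000
  ((b | a) & (c & (~b | ~a))) = 0000001100110000
  (((b | a) & (c & (~b | ~a))) & d) = 0000000100010000

(((b | a) & (c & (~b | ~a))) & d)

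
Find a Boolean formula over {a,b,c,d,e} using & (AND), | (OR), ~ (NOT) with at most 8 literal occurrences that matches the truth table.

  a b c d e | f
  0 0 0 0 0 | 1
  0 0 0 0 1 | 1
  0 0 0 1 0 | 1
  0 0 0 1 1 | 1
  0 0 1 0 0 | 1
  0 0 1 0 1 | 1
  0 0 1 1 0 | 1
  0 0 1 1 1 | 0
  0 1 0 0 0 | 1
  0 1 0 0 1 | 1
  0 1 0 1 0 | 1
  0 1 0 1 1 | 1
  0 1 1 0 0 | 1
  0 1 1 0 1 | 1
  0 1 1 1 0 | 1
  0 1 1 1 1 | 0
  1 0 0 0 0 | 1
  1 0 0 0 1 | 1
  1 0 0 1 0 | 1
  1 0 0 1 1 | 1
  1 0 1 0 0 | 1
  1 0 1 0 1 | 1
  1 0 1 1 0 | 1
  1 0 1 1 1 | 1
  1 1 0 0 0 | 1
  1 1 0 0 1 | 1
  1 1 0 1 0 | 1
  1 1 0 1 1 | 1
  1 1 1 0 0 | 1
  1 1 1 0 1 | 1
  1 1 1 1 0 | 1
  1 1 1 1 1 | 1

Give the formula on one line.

((~c | ((~d & e) | ~e)) | ((a & c) | ~d))

  ~c = 11110000111100001111000011110000
  ~d = 11001100110011001100110011001100
  (~d & e) = 01000100010001000100010001000100
  ~e = 10101010101010101010101010101010
  ((~d & e) | ~e) = 11101110111011101110111011101110
  (~c | ((~d & e) | ~e)) = 11111110111111101111111011111110
  (a & c) = 00000000000000000000111100001111
  ((a & c) | ~d) = 11001100110011001100111111001111
  ((~c | ((~d & e) | ~e)) | ((a & c) | ~d)) = 11111110111111101111111111111111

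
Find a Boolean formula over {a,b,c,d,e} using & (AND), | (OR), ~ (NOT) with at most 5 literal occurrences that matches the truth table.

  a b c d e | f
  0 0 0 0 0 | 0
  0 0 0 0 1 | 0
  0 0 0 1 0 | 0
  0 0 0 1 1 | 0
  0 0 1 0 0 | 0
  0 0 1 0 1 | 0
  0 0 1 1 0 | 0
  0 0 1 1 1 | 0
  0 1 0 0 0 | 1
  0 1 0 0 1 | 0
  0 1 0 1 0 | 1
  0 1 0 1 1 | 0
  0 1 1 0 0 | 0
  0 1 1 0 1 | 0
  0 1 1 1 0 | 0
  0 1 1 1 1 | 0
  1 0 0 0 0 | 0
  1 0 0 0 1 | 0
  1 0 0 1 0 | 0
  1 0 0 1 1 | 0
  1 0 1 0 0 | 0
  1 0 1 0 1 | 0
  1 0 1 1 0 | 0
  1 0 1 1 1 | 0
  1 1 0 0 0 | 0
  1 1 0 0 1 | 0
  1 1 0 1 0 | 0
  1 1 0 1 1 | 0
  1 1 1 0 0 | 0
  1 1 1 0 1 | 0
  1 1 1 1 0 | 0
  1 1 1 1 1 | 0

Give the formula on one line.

(((~e & ~a) & b) & ~c)

  ~e = 10101010101010101010101010101010
  ~a = 11111111111111110000000000000000
  (~e & ~a) = 10101010101010100000000000000000
  ((~e & ~a) & b) = 00000000101010100000000000000000
  ~c = 11110000111100001111000011110000
  (((~e & ~a) & b) & ~c) = 00000000101000000000000000000000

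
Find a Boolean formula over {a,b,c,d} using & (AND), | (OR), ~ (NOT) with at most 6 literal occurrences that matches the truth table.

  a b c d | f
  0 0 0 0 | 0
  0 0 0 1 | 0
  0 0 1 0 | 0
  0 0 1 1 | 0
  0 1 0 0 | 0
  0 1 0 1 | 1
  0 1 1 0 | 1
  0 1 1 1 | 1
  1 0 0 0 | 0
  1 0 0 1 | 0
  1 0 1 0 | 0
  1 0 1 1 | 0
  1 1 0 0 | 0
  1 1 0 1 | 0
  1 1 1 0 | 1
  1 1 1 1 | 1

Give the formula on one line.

((c | (d & ~a)) & b)

  ~a = 1111111100000000
  (d & ~a) = 0101010100000000
  (c | (d & ~a)) = 0111011100110011
  ((c | (d & ~a)) & b) = 0000011100000011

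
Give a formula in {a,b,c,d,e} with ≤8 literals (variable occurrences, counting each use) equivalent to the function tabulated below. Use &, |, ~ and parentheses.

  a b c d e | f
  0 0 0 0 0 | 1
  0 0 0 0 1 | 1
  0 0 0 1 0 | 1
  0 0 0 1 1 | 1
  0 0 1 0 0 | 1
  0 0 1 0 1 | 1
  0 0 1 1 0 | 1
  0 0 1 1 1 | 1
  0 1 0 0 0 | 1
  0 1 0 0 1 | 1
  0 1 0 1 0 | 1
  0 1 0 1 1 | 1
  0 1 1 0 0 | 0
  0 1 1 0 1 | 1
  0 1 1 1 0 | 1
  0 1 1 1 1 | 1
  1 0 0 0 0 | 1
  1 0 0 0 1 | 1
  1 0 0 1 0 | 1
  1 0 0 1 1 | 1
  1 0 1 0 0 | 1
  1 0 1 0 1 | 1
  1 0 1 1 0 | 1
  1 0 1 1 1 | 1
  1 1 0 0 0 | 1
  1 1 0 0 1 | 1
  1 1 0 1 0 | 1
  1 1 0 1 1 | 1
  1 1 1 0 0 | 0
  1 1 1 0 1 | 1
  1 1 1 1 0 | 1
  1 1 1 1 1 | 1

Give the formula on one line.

  ~e = 10101010101010101010101010101010
  (c & ~e) = 00001010000010100000101000001010
  ~b = 11111111000000001111111100000000
  (~b | d) = 11111111001100111111111100110011
  ((c & ~e) & (~b | d)) = 00001010000000100000101000000010
  ~c = 11110000111100001111000011110000
  (~c | e) = 11110101111101011111010111110101
  (((c & ~e) & (~b | d)) | (~c | e)) = 11111111111101111111111111110111

(((c & ~e) & (~b | d)) | (~c | e))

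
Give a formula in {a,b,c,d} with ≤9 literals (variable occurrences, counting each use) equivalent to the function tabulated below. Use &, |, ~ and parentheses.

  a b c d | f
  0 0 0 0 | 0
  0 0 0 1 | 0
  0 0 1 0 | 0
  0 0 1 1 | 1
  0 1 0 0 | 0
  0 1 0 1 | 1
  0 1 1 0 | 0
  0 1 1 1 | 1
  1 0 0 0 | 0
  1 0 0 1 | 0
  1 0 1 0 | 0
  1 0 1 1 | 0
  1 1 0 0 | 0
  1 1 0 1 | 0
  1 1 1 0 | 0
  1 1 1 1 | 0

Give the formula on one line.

  ~a = 1111111100000000
  (c | d) = 0111011101110111
  ((c | d) & a) = 0000000001110111
  (d | ((c | d) & a)) = 0101010101110111
  (a | (d | ((c | d) & a))) = 0101010111111111
  (b | a) = 0000111111111111
  ((b | a) | c) = 0011111111111111
  ((a | (d | ((c | d) & a))) & ((b | a) | c)) = 0001010111111111
  (~a & ((a | (d | ((c | d) & a))) & ((b | a) | c))) = 0001010100000000

(~a & ((a | (d | ((c | d) & a))) & ((b | a) | c)))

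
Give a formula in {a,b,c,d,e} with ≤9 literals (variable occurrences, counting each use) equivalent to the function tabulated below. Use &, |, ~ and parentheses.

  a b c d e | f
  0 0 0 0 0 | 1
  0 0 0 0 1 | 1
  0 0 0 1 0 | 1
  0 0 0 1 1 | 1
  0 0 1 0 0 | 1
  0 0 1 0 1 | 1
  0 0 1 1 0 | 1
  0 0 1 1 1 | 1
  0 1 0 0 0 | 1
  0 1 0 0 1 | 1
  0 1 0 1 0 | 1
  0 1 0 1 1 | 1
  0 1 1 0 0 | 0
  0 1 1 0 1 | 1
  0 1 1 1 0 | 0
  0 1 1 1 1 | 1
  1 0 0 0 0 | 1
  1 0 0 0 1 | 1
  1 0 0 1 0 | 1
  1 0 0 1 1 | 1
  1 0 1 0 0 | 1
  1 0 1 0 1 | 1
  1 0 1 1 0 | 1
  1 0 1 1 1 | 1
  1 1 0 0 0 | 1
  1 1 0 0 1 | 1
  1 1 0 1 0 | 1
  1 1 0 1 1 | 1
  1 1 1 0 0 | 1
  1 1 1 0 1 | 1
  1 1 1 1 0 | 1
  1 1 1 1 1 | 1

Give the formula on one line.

  ~b = 11111111000000001111111100000000
  (b & d) = 00000000001100110000000000110011
  ~c = 11110000111100001111000011110000
  ((b & d) & ~c) = 00000000001100000000000000110000
  (~b | ((b & d) & ~c)) = 11111111001100001111111100110000
  (~c | e) = 11110101111101011111010111110101
  (e | a) = 01010101010101011111111111111111
  ((~c | e) | (e | a)) = 11110101111101011111111111111111
  ((~b | ((b & d) & ~c)) | ((~c | e) | (e | a))) = 11111111111101011111111111111111

((~b | ((b & d) & ~c)) | ((~c | e) | (e | a)))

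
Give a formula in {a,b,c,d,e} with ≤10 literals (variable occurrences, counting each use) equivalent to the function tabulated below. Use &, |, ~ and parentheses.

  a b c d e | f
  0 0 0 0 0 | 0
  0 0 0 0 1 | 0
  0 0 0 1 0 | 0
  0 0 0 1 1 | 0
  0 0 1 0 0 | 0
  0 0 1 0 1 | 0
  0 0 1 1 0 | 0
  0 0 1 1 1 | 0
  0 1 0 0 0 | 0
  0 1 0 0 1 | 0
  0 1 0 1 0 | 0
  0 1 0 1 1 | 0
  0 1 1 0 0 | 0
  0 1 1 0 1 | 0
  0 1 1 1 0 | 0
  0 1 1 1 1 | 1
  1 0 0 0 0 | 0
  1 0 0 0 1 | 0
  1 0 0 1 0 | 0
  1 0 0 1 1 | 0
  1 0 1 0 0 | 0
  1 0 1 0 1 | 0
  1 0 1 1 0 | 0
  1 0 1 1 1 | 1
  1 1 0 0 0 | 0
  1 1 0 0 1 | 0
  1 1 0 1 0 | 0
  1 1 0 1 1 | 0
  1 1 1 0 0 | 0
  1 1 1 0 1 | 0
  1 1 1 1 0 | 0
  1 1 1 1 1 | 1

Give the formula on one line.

  ~e = 10101010101010101010101010101010
  (d & ~e) = 00100010001000100010001000100010
  ((d & ~e) & b) = 00000000001000100000000000100010
  (((d & ~e) & b) | c) = 00001111001011110000111100101111
  ((((d & ~e) & b) | c) & e) = 00000101000001010000010100000101
  (a & d) = 00000000000000000011001100110011
  ((a & d) | b) = 00000000111111110011001111111111
  (d & ((a & d) | b)) = 00000000001100110011001100110011
  (((((d & ~e) & b) | c) & e) & (d & ((a & d) | b))) = 00000000000000010000000100000001

(((((d & ~e) & b) | c) & e) & (d & ((a & d) | b)))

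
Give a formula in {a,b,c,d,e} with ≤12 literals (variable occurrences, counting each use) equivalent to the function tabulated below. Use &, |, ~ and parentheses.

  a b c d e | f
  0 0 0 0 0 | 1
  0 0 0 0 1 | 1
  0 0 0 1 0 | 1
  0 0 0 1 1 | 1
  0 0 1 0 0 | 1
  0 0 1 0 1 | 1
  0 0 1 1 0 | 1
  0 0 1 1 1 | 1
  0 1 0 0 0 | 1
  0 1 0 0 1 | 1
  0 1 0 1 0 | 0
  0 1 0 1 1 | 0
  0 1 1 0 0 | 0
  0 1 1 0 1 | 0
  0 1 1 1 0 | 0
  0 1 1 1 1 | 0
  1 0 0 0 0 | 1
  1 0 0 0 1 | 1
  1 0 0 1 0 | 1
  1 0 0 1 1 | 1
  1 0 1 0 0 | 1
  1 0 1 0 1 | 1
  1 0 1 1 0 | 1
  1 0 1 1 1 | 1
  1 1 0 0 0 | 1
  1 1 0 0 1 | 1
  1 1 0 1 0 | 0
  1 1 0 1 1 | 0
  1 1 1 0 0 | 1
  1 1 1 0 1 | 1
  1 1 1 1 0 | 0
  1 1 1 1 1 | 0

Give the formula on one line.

  ~d = 11001100110011001100110011001100
  ~b = 11111111000000001111111100000000
  (~d | ~b) = 11111111110011001111111111001100
  (a | ~d) = 11001100110011001111111111111111
  ((a | ~d) | ~b) = 11111111110011001111111111111111
  (c & ((a | ~d) | ~b)) = 00001111000011000000111100001111
  (~b & (c & ((a | ~d) | ~b))) = 00001111000000000000111100000000
  ~c = 11110000111100001111000011110000
  (~c | a) = 11110000111100001111111111111111
  ((~b & (c & ((a | ~d) | ~b))) | (~c | a)) = 11111111111100001111111111111111
  ((~d | ~b) & ((~b & (c & ((a | ~d) | ~b))) | (~c | a))) = 11111111110000001111111111001100

((~d | ~b) & ((~b & (c & ((a | ~d) | ~b))) | (~c | a)))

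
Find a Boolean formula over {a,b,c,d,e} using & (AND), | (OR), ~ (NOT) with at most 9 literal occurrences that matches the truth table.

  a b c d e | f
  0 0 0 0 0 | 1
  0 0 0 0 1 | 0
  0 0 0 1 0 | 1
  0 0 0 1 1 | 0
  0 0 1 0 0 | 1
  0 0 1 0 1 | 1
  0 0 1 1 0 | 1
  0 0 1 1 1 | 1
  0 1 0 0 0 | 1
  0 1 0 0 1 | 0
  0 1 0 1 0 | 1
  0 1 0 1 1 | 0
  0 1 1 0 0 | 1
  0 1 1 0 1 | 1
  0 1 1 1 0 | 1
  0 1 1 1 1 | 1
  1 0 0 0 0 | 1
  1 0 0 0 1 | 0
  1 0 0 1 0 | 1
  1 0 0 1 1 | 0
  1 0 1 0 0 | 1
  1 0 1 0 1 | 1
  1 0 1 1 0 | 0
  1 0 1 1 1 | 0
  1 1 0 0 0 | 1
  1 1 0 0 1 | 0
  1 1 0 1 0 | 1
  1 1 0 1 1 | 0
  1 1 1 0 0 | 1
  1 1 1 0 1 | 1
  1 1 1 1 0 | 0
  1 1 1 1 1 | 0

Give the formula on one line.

  ~a = 11111111111111110000000000000000
  (d & ~a) = 00110011001100110000000000000000
  ~c = 11110000111100001111000011110000
  ~d = 11001100110011001100110011001100
  (~c | ~d) = 11111100111111001111110011111100
  ((d & ~a) | (~c | ~d)) = 11111111111111111111110011111100
  ~e = 10101010101010101010101010101010
  (c | ~e) = 10101111101011111010111110101111
  (((d & ~a) | (~c | ~d)) & (c | ~e)) = 10101111101011111010110010101100

(((d & ~a) | (~c | ~d)) & (c | ~e))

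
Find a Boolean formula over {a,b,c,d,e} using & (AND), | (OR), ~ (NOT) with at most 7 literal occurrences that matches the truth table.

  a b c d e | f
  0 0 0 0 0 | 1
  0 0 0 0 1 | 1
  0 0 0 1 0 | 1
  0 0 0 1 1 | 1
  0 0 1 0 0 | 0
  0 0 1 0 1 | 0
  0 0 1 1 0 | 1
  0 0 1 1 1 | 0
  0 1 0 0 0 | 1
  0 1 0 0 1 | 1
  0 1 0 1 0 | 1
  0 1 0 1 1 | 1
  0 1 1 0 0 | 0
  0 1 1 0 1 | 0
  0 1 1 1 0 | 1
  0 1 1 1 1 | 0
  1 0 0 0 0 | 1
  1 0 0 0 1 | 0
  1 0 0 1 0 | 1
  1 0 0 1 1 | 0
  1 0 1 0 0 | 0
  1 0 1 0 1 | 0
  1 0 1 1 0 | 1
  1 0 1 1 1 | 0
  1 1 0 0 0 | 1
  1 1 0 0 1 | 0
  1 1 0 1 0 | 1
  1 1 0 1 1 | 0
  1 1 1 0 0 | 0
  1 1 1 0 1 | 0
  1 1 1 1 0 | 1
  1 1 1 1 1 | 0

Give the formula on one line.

((~e & (d | ~c)) | (e & (~c & ~a)))

  ~e = 10101010101010101010101010101010
  ~c = 11110000111100001111000011110000
  (d | ~c) = 11110011111100111111001111110011
  (~e & (d | ~c)) = 10100010101000101010001010100010
  ~a = 11111111111111110000000000000000
  (~c & ~a) = 11110000111100000000000000000000
  (e & (~c & ~a)) = 01010000010100000000000000000000
  ((~e & (d | ~c)) | (e & (~c & ~a))) = 11110010111100101010001010100010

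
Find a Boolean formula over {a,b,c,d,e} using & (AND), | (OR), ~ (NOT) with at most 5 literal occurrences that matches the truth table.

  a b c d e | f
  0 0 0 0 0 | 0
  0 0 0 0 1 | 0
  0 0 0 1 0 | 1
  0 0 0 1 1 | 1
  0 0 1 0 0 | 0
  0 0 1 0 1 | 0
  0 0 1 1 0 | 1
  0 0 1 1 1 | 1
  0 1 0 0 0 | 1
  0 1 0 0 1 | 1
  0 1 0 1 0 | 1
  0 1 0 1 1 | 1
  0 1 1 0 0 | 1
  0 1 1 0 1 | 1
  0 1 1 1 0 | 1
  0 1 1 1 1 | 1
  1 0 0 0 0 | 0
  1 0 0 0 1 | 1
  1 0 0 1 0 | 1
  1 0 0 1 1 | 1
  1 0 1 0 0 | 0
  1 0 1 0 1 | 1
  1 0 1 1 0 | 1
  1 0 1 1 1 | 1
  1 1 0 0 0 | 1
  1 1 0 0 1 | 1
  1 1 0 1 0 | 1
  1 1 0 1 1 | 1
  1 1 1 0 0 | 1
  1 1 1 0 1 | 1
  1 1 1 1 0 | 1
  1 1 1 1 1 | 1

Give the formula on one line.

  ~a = 11111111111111110000000000000000
  (~a | e) = 11111111111111110101010101010101
  ((~a | e) & a) = 00000000000000000101010101010101
  (b | d) = 00110011111111110011001111111111
  (((~a | e) & a) | (b | d)) = 00110011111111110111011111111111

(((~a | e) & a) | (b | d))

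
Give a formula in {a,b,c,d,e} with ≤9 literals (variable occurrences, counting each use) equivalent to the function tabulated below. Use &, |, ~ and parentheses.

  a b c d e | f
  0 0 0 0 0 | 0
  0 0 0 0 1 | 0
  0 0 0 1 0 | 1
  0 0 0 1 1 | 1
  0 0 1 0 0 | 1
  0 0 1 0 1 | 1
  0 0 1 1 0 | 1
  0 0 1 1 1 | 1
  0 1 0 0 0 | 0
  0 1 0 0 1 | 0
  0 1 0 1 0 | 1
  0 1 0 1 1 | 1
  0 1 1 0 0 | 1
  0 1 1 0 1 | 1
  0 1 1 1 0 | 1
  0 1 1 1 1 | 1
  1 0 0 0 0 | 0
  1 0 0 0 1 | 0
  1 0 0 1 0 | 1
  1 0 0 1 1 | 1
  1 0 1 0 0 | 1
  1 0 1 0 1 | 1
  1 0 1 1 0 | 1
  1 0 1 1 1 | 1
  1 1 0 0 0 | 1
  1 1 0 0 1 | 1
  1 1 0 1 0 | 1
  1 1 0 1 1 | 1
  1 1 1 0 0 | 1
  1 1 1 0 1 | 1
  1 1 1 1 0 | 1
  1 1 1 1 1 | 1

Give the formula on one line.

(((b & a) | d) | ((d & a) | c))

  (b & a) = 00000000000000000000000011111111
  ((b & a) | d) = 00110011001100110011001111111111
  (d & a) = 00000000000000000011001100110011
  ((d & a) | c) = 00001111000011110011111100111111
  (((b & a) | d) | ((d & a) | c)) = 00111111001111110011111111111111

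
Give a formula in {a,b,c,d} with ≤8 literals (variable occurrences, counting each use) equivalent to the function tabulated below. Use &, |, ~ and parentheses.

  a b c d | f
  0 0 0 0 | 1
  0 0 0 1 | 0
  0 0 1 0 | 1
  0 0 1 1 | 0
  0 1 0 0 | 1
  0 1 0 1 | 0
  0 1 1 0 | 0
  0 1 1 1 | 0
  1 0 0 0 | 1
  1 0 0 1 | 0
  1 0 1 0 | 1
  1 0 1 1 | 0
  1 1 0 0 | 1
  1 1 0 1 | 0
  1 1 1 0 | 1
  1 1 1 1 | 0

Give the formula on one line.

  ~b = 1111000011110000
  (c & ~b) = 0011000000110000
  (a & b) = 0000000000001111
  ~c = 1100110011001100
  ((a & b) | ~c) = 1100110011001111
  ((c & ~b) | ((a & b) | ~c)) = 1111110011111111
  ~d = 1010101010101010
  (((c & ~b) | ((a & b) | ~c)) & ~d) = 1010100010101010

(((c & ~b) | ((a & b) | ~c)) & ~d)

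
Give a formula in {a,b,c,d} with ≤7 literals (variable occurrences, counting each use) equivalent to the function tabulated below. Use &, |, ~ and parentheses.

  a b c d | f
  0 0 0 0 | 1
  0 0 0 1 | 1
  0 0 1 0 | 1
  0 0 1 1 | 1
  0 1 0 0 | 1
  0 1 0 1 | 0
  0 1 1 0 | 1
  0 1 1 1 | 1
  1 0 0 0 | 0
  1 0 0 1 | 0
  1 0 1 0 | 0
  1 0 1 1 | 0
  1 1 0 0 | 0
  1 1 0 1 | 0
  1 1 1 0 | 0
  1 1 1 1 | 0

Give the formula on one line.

  ~d = 1010101010101010
  (c & b) = 0000001100000011
  (~d | (c & b)) = 1010101110101011
  ~b = 1111000011110000
  ((~d | (c & b)) | ~b) = 1111101111111011
  ~a = 1111111100000000
  (((~d | (c & b)) | ~b) & ~a) = 1111101100000000

(((~d | (c & b)) | ~b) & ~a)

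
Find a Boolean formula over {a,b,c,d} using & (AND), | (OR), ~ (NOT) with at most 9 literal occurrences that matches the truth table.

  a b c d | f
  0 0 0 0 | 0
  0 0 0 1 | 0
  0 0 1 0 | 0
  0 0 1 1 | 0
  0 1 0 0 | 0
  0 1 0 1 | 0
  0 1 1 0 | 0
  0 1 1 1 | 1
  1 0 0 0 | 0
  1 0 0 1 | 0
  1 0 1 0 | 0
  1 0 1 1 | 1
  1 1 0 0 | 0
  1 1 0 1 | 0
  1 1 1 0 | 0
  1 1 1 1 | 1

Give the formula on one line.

((c | ~a) & ((c | ~b) & (d & (a | b))))

  ~a = 1111111100000000
  (c | ~a) = 1111111100110011
  ~b = 1111000011110000
  (c | ~b) = 1111001111110011
  (a | b) = 0000111111111111
  (d & (a | b)) = 0000010101010101
  ((c | ~b) & (d & (a | b))) = 0000000101010001
  ((c | ~a) & ((c | ~b) & (d & (a | b)))) = 0000000100010001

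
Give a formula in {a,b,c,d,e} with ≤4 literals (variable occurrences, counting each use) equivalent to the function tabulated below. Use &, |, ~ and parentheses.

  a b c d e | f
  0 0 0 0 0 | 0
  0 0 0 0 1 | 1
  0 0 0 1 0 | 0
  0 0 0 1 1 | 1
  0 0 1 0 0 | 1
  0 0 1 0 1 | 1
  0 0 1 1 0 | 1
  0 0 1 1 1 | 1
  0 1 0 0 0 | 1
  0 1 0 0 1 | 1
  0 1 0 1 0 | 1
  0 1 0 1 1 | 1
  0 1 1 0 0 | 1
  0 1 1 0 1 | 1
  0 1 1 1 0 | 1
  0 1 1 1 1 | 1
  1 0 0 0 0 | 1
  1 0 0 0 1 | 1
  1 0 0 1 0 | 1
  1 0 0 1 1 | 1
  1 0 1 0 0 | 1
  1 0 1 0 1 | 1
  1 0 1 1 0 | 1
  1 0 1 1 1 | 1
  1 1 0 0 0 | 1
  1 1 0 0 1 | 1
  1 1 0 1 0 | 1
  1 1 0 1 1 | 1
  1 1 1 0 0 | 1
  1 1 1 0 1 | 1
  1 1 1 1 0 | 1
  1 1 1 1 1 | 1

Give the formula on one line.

  (c | a) = 00001111000011111111111111111111
  (b | (c | a)) = 00001111111111111111111111111111
  (e | (b | (c | a))) = 01011111111111111111111111111111

(e | (b | (c | a)))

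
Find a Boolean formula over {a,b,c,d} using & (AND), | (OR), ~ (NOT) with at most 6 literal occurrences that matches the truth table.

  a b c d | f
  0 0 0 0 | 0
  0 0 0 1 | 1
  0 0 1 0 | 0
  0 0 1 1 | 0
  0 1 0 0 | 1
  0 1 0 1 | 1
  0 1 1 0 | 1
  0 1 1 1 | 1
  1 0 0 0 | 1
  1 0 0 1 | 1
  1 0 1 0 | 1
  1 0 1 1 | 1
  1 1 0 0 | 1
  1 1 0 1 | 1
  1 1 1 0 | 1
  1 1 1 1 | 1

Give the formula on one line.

((a | (~c & d)) | b)

  ~c = 1100110011001100
  (~c & d) = 0100010001000100
  (a | (~c & d)) = 0100010011111111
  ((a | (~c & d)) | b) = 0100111111111111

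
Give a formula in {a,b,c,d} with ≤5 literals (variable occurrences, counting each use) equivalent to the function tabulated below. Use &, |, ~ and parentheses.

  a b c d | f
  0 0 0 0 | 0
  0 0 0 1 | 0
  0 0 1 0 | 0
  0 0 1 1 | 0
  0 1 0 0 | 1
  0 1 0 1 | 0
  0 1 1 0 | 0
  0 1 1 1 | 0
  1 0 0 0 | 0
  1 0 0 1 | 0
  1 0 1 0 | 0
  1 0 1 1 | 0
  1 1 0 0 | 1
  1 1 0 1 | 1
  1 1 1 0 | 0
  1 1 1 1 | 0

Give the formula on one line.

((b & ((a | ~b) | ~d)) & ~c)

  ~b = 1111000011110000
  (a | ~b) = 1111000011111111
  ~d = 1010101010101010
  ((a | ~b) | ~d) = 1111101011111111
  (b & ((a | ~b) | ~d)) = 0000101000001111
  ~c = 1100110011001100
  ((b & ((a | ~b) | ~d)) & ~c) = 0000100000001100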